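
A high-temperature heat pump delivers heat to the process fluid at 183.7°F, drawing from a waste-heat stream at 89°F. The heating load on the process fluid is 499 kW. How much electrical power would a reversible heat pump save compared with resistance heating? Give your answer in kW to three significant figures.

In absolute terms T_C = 304.82 K and T_H = 357.43 K, so ΔT = 52.61 K.
COP_Carnot = T_H/ΔT = 357.43/52.61 = 6.794.
Resistance heating needs Ẇ_res = Q̇_H = 499.0 kW; the reversible heat pump needs only Ẇ_hp = Q̇_H/COP = 73.45 kW.
Saving = 499.0 − 73.45 = 425.6 kW.

426 kW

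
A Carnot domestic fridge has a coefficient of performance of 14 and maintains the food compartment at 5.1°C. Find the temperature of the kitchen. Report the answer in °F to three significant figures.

COP_R = T_C/(T_H − T_C) gives T_H − T_C = T_C/COP.
With T_C = 278.25 K, T_H = 278.25 × (1 + 1/14) = 298.12 K.
Converting, 298.12 K = 76.96°F.

77.0 °F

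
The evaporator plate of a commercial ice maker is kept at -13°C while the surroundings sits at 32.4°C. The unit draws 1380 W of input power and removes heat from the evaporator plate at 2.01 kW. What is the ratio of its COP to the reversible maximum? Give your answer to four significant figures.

Converting, Q̇_C = 2.010 kW = 2010 W, so COP_actual = Q̇_C/Ẇ = 2010/1380 = 1.457.
In absolute terms T_C = 260.15 K and T_H = 305.55 K, so ΔT = 45.40 K.
COP_Carnot = T_C/ΔT = 260.15/45.40 = 5.730.
η_II = COP_actual/COP_Carnot = 1.457/5.730 = 0.2542.

0.2542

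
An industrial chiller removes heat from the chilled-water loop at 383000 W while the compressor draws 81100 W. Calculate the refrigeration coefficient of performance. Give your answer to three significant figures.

The first law gives Q̇_H = Q̇_C + Ẇ, so the three rates are Q̇_C = 383000, Q̇_H = 464100, Ẇ = 81100 W.
COP_R = Q̇_C/Ẇ = 383000/81100 = 4.723.

4.72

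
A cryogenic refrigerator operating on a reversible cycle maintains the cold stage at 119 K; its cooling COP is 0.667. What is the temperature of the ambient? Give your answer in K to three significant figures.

297 K

COP_R = T_C/(T_H − T_C) gives T_H − T_C = T_C/COP.
With T_C = 119.00 K, T_H = 119.00 × (1 + 1/0.667) = 297.41 K.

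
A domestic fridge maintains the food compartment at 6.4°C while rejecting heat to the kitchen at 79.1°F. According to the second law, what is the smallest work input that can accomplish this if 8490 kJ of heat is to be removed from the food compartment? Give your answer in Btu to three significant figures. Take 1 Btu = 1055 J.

569 Btu

In absolute terms T_C = 279.55 K and T_H = 299.32 K, so ΔT = 19.77 K.
The reversible limit is COP_R = T_C/ΔT = 14.14, so W_min = Q_C/COP = Q_C·ΔT/T_C.
W_min = 8490 × 19.77/279.55 = 600.3 kJ = 569.0 Btu.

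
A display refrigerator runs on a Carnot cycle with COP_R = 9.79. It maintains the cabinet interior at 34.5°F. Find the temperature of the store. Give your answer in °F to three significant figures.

COP_R = T_C/(T_H − T_C) gives T_H − T_C = T_C/COP.
With T_C = 274.54 K, T_H = 274.54 × (1 + 1/9.79) = 302.58 K.
Converting, 302.58 K = 84.98°F.

85.0 °F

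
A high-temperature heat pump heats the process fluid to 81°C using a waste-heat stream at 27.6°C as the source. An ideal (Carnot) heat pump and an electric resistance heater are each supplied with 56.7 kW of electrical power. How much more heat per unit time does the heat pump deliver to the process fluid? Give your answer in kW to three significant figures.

319 kW

In absolute terms T_C = 300.75 K and T_H = 354.15 K, so ΔT = 53.40 K.
COP_Carnot = T_H/ΔT = 354.15/53.40 = 6.632.
The heat pump delivers Q̇_H = COP × Ẇ = 376.0 kW; the resistance heater delivers Ẇ = 56.70 kW.
Extra = (COP − 1)·Ẇ = 319.3 kW.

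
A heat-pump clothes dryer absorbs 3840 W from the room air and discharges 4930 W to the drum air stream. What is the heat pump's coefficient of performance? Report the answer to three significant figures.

The first law gives Q̇_H = Q̇_C + Ẇ, so the three rates are Q̇_C = 3840, Q̇_H = 4930, Ẇ = 1090 W.
COP_HP = Q̇_H/Ẇ = 4930/1090 = 4.523.

4.52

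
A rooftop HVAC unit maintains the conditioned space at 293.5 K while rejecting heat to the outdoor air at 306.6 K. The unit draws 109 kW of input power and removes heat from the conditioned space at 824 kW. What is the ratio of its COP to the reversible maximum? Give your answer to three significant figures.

0.337

COP_actual = Q̇_C/Ẇ = 824.0/109.0 = 7.560.
The reservoir spacing is ΔT = 306.6 − 293.5 = 13.10 K.
COP_Carnot = T_C/ΔT = 293.50/13.10 = 22.40.
η_II = COP_actual/COP_Carnot = 7.560/22.40 = 0.3374.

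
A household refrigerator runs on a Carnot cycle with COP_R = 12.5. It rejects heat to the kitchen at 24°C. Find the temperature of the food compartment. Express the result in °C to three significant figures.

1.99 °C

For a Carnot refrigerator COP_R = T_C/(T_H − T_C), so T_C = COP·T_H/(1 + COP).
With T_H = 297.15 K, T_C = 12.5 × 297.15/13.50 = 275.14 K.
Converting, 275.14 K = 1.99°C.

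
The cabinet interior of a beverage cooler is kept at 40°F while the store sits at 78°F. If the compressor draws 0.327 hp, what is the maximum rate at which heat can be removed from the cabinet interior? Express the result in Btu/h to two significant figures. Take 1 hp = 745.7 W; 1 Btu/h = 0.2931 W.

In absolute terms T_C = 277.59 K and T_H = 298.71 K, so ΔT = 21.11 K.
COP_Carnot = T_C/ΔT = 277.59/21.11 = 13.15.
Q̇_max = COP_Carnot × Ẇ = 13.15 × 0.3270 hp = 4.300 hp = 10940 Btu/h.

11000 Btu/h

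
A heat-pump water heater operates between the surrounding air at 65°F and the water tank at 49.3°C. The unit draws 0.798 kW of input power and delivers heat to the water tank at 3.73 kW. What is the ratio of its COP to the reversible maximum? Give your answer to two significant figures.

0.45

COP_actual = Q̇_H/Ẇ = 3.730/0.7980 = 4.674.
In absolute terms T_C = 291.48 K and T_H = 322.45 K, so ΔT = 30.97 K.
COP_Carnot = T_H/ΔT = 322.45/30.97 = 10.41.
η_II = COP_actual/COP_Carnot = 4.674/10.41 = 0.4489.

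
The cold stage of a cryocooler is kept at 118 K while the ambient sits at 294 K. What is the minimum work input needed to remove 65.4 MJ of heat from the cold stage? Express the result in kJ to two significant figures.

98000 kJ

The reservoir spacing is ΔT = 294 − 118 = 176.0 K.
The reversible limit is COP_R = T_C/ΔT = 0.6705, so W_min = Q_C/COP = Q_C·ΔT/T_C.
W_min = 65.40 × 176.0/118.00 = 97.55 MJ = 97550 kJ.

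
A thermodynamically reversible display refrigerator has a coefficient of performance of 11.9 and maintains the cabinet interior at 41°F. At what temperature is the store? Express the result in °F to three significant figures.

COP_R = T_C/(T_H − T_C) gives T_H − T_C = T_C/COP.
With T_C = 278.15 K, T_H = 278.15 × (1 + 1/11.9) = 301.52 K.
Converting, 301.52 K = 83.07°F.

83.1 °F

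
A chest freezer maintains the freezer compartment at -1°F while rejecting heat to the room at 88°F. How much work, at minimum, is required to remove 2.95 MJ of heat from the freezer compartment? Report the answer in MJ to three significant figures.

0.572 MJ

In absolute terms T_C = 254.82 K and T_H = 304.26 K, so ΔT = 49.44 K.
The reversible limit is COP_R = T_C/ΔT = 5.154, so W_min = Q_C/COP = Q_C·ΔT/T_C.
W_min = 2.950 × 49.44/254.82 = 0.5724 MJ.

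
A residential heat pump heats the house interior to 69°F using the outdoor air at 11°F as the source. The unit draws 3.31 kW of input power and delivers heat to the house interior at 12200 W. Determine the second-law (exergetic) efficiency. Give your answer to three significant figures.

Converting, Q̇_H = 12200 W = 12.20 kW, so COP_actual = Q̇_H/Ẇ = 12.20/3.310 = 3.686.
In absolute terms T_C = 261.48 K and T_H = 293.71 K, so ΔT = 32.22 K.
COP_Carnot = T_H/ΔT = 293.71/32.22 = 9.115.
η_II = COP_actual/COP_Carnot = 3.686/9.115 = 0.4044.

0.404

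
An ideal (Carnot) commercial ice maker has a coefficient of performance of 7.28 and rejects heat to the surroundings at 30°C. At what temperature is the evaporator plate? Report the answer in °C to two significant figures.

-6.6 °C

For a Carnot refrigerator COP_R = T_C/(T_H − T_C), so T_C = COP·T_H/(1 + COP).
With T_H = 303.15 K, T_C = 7.28 × 303.15/8.280 = 266.54 K.
Converting, 266.54 K = -6.61°C.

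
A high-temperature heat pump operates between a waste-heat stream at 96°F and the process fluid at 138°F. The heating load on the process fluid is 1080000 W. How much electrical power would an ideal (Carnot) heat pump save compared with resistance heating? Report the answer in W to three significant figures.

In absolute terms T_C = 308.71 K and T_H = 332.04 K, so ΔT = 23.33 K.
COP_Carnot = T_H/ΔT = 332.04/23.33 = 14.23.
Resistance heating needs Ẇ_res = Q̇_H = 1080000 W; the reversible heat pump needs only Ẇ_hp = Q̇_H/COP = 75890 W.
Saving = 1080000 − 75890 = 1004000 W.

1000000 W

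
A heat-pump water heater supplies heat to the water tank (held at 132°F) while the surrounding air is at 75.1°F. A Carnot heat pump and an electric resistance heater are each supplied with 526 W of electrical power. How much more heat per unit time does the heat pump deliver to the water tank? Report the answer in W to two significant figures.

4900 W

In absolute terms T_C = 297.09 K and T_H = 328.71 K, so ΔT = 31.61 K.
COP_Carnot = T_H/ΔT = 328.71/31.61 = 10.40.
The heat pump delivers Q̇_H = COP × Ẇ = 5470 W; the resistance heater delivers Ẇ = 526.0 W.
Extra = (COP − 1)·Ẇ = 4944 W.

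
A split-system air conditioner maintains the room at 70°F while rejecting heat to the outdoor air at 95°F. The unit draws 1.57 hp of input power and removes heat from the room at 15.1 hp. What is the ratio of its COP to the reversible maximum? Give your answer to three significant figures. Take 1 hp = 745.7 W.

0.454

COP_actual = Q̇_C/Ẇ = 15.10/1.570 = 9.618.
In absolute terms T_C = 294.26 K and T_H = 308.15 K, so ΔT = 13.89 K.
COP_Carnot = T_C/ΔT = 294.26/13.89 = 21.19.
η_II = COP_actual/COP_Carnot = 9.618/21.19 = 0.4540.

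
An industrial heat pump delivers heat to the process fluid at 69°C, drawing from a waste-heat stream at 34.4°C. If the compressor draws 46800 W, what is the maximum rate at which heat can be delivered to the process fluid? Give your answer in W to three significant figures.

463000 W

In absolute terms T_C = 307.55 K and T_H = 342.15 K, so ΔT = 34.60 K.
COP_Carnot = T_H/ΔT = 342.15/34.60 = 9.889.
Q̇_max = COP_Carnot × Ẇ = 9.889 × 46800 W = 462800 W.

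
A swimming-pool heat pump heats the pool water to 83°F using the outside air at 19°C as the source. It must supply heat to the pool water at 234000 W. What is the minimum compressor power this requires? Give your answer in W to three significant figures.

7240 W

In absolute terms T_C = 292.15 K and T_H = 301.48 K, so ΔT = 9.333 K.
COP_Carnot = T_H/ΔT = 301.48/9.333 = 32.30.
Ẇ_min = Q̇/COP_Carnot = 234000/32.30 = 7244 W.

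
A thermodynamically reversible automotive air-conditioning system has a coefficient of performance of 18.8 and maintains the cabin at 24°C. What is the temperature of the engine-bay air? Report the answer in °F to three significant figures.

COP_R = T_C/(T_H − T_C) gives T_H − T_C = T_C/COP.
With T_C = 297.15 K, T_H = 297.15 × (1 + 1/18.8) = 312.96 K.
Converting, 312.96 K = 103.65°F.

104 °F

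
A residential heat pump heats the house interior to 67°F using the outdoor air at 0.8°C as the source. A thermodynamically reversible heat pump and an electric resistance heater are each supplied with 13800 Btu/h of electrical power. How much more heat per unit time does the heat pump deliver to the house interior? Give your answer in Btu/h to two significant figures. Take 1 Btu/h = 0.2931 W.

200000 Btu/h

In absolute terms T_C = 273.95 K and T_H = 292.59 K, so ΔT = 18.64 K.
COP_Carnot = T_H/ΔT = 292.59/18.64 = 15.69.
The heat pump delivers Q̇_H = COP × Ẇ = 216600 Btu/h; the resistance heater delivers Ẇ = 13800 Btu/h.
Extra = (COP − 1)·Ẇ = 202800 Btu/h.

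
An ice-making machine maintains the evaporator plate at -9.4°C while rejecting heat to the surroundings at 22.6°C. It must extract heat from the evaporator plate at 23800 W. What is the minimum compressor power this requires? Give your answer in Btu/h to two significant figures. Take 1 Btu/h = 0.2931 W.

9900 Btu/h

In absolute terms T_C = 263.75 K and T_H = 295.75 K, so ΔT = 32.00 K.
COP_Carnot = T_C/ΔT = 263.75/32.00 = 8.242.
Ẇ_min = Q̇/COP_Carnot = 23800/8.242 = 2888 W = 9852 Btu/h.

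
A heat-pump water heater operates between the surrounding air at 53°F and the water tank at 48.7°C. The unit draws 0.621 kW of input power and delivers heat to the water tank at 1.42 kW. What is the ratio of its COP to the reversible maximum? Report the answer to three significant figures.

COP_actual = Q̇_H/Ẇ = 1.420/0.6210 = 2.287.
In absolute terms T_C = 284.82 K and T_H = 321.85 K, so ΔT = 37.03 K.
COP_Carnot = T_H/ΔT = 321.85/37.03 = 8.691.
η_II = COP_actual/COP_Carnot = 2.287/8.691 = 0.2631.

0.263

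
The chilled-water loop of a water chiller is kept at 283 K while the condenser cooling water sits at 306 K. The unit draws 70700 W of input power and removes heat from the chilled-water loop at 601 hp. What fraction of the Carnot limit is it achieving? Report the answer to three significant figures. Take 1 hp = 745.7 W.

0.515

Converting, Q̇_C = 601.0 hp = 448200 W, so COP_actual = Q̇_C/Ẇ = 448200/70700 = 6.339.
The reservoir spacing is ΔT = 306 − 283 = 23.00 K.
COP_Carnot = T_C/ΔT = 283.00/23.00 = 12.30.
η_II = COP_actual/COP_Carnot = 6.339/12.30 = 0.5152.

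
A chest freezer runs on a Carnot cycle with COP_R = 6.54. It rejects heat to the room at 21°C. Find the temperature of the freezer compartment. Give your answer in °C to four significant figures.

For a Carnot refrigerator COP_R = T_C/(T_H − T_C), so T_C = COP·T_H/(1 + COP).
With T_H = 294.15 K, T_C = 6.54 × 294.15/7.540 = 255.14 K.
Converting, 255.14 K = -18.01°C.

-18.01 °C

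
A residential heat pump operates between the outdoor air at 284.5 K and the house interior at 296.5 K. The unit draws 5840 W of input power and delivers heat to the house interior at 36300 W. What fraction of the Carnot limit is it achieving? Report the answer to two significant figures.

0.25

COP_actual = Q̇_H/Ẇ = 36300/5840 = 6.216.
The reservoir spacing is ΔT = 296.5 − 284.5 = 12.00 K.
COP_Carnot = T_H/ΔT = 296.50/12.00 = 24.71.
η_II = COP_actual/COP_Carnot = 6.216/24.71 = 0.2516.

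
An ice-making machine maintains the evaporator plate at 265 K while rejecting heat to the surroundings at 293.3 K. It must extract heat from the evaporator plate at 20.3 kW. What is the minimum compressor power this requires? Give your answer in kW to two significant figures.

2.2 kW

The reservoir spacing is ΔT = 293.3 − 265 = 28.30 K.
COP_Carnot = T_C/ΔT = 265.00/28.30 = 9.364.
Ẇ_min = Q̇/COP_Carnot = 20.30/9.364 = 2.168 kW.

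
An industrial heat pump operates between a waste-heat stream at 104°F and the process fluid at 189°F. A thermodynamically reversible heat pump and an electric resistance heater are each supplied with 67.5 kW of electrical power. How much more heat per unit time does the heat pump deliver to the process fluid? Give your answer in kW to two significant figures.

450 kW

In absolute terms T_C = 313.15 K and T_H = 360.37 K, so ΔT = 47.22 K.
COP_Carnot = T_H/ΔT = 360.37/47.22 = 7.631.
The heat pump delivers Q̇_H = COP × Ẇ = 515.1 kW; the resistance heater delivers Ẇ = 67.50 kW.
Extra = (COP − 1)·Ẇ = 447.6 kW.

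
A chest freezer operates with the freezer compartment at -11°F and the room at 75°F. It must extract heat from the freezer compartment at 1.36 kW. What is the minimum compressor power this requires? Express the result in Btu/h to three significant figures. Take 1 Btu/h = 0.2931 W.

In absolute terms T_C = 249.26 K and T_H = 297.04 K, so ΔT = 47.78 K.
COP_Carnot = T_C/ΔT = 249.26/47.78 = 5.217.
Ẇ_min = Q̇/COP_Carnot = 1.360/5.217 = 0.2607 kW = 889.4 Btu/h.

889 Btu/h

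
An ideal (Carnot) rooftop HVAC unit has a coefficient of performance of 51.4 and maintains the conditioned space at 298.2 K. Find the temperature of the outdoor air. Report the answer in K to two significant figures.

300 K

COP_R = T_C/(T_H − T_C) gives T_H − T_C = T_C/COP.
With T_C = 298.20 K, T_H = 298.20 × (1 + 1/51.4) = 304.00 K.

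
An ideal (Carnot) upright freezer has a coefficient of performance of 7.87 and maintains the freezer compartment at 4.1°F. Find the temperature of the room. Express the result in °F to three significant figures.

COP_R = T_C/(T_H − T_C) gives T_H − T_C = T_C/COP.
With T_C = 257.65 K, T_H = 257.65 × (1 + 1/7.87) = 290.39 K.
Converting, 290.39 K = 63.03°F.

63.0 °F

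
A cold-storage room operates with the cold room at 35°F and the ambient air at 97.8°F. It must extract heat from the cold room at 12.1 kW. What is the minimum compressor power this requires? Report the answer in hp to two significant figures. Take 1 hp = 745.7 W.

2.1 hp

In absolute terms T_C = 274.82 K and T_H = 309.71 K, so ΔT = 34.89 K.
COP_Carnot = T_C/ΔT = 274.82/34.89 = 7.877.
Ẇ_min = Q̇/COP_Carnot = 12.10/7.877 = 1.536 kW = 2.060 hp.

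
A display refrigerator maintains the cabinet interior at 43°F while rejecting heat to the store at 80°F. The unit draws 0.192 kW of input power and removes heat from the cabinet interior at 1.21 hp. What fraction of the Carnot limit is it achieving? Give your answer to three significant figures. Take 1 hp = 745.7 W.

0.346

Converting, Q̇_C = 1.210 hp = 0.9023 kW, so COP_actual = Q̇_C/Ẇ = 0.9023/0.1920 = 4.699.
In absolute terms T_C = 279.26 K and T_H = 299.82 K, so ΔT = 20.56 K.
COP_Carnot = T_C/ΔT = 279.26/20.56 = 13.59.
η_II = COP_actual/COP_Carnot = 4.699/13.59 = 0.3459.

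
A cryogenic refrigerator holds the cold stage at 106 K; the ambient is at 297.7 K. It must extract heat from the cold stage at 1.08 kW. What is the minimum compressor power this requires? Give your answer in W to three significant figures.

The reservoir spacing is ΔT = 297.7 − 106 = 191.7 K.
COP_Carnot = T_C/ΔT = 106.00/191.7 = 0.5529.
Ẇ_min = Q̇/COP_Carnot = 1.080/0.5529 = 1.953 kW = 1953 W.

1950 W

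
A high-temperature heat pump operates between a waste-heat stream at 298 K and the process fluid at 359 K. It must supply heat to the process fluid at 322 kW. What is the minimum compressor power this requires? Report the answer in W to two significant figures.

The reservoir spacing is ΔT = 359 − 298 = 61.00 K.
COP_Carnot = T_H/ΔT = 359.00/61.00 = 5.885.
Ẇ_min = Q̇/COP_Carnot = 322.0/5.885 = 54.71 kW = 54710 W.

55000 W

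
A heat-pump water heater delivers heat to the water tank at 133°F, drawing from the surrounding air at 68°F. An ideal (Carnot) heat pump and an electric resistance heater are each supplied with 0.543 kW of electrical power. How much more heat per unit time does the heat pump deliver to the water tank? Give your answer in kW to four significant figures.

4.408 kW

In absolute terms T_C = 293.15 K and T_H = 329.26 K, so ΔT = 36.11 K.
COP_Carnot = T_H/ΔT = 329.26/36.11 = 9.118.
The heat pump delivers Q̇_H = COP × Ẇ = 4.951 kW; the resistance heater delivers Ẇ = 0.5430 kW.
Extra = (COP − 1)·Ẇ = 4.408 kW.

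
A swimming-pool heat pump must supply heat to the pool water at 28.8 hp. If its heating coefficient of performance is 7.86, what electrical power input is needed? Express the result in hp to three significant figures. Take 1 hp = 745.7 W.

Ẇ = Q̇_H/COP_HP = 28.80/7.86 = 3.664 hp.

3.66 hp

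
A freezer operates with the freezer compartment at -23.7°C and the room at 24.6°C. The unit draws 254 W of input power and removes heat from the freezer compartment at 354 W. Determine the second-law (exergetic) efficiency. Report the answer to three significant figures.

0.270

COP_actual = Q̇_C/Ẇ = 354.0/254.0 = 1.394.
In absolute terms T_C = 249.45 K and T_H = 297.75 K, so ΔT = 48.30 K.
COP_Carnot = T_C/ΔT = 249.45/48.30 = 5.165.
η_II = COP_actual/COP_Carnot = 1.394/5.165 = 0.2699.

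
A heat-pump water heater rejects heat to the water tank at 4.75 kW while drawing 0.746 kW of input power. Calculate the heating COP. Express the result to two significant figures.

The first law gives Q̇_H = Q̇_C + Ẇ, so the three rates are Q̇_C = 4.004, Q̇_H = 4.750, Ẇ = 0.7460 kW.
COP_HP = Q̇_H/Ẇ = 4.750/0.7460 = 6.367.

6.4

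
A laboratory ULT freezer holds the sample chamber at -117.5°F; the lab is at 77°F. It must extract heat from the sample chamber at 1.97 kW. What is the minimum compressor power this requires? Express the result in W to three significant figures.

1120 W

In absolute terms T_C = 190.09 K and T_H = 298.15 K, so ΔT = 108.1 K.
COP_Carnot = T_C/ΔT = 190.09/108.1 = 1.759.
Ẇ_min = Q̇/COP_Carnot = 1.970/1.759 = 1.120 kW = 1120 W.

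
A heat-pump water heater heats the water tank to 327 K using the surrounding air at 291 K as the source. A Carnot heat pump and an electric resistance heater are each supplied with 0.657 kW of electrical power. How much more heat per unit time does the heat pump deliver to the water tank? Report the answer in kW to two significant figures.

The reservoir spacing is ΔT = 327 − 291 = 36.00 K.
COP_Carnot = T_H/ΔT = 327.00/36.00 = 9.083.
The heat pump delivers Q̇_H = COP × Ẇ = 5.968 kW; the resistance heater delivers Ẇ = 0.6570 kW.
Extra = (COP − 1)·Ẇ = 5.311 kW.

5.3 kW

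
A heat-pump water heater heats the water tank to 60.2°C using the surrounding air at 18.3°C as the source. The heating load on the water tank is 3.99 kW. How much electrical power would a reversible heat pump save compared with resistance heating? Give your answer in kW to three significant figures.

In absolute terms T_C = 291.45 K and T_H = 333.35 K, so ΔT = 41.90 K.
COP_Carnot = T_H/ΔT = 333.35/41.90 = 7.956.
Resistance heating needs Ẇ_res = Q̇_H = 3.990 kW; the reversible heat pump needs only Ẇ_hp = Q̇_H/COP = 0.5015 kW.
Saving = 3.990 − 0.5015 = 3.488 kW.

3.49 kW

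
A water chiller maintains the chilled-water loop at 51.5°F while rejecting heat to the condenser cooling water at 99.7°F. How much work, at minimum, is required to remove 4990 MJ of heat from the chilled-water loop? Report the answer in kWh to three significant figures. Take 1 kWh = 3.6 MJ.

In absolute terms T_C = 283.98 K and T_H = 310.76 K, so ΔT = 26.78 K.
The reversible limit is COP_R = T_C/ΔT = 10.61, so W_min = Q_C/COP = Q_C·ΔT/T_C.
W_min = 4990 × 26.78/283.98 = 470.5 MJ = 130.7 kWh.

131 kWh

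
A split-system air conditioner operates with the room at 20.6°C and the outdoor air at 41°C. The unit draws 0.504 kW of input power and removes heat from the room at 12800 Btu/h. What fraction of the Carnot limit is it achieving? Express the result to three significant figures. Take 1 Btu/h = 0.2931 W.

Converting, Q̇_C = 12800 Btu/h = 3.752 kW, so COP_actual = Q̇_C/Ẇ = 3.752/0.5040 = 7.444.
In absolute terms T_C = 293.75 K and T_H = 314.15 K, so ΔT = 20.40 K.
COP_Carnot = T_C/ΔT = 293.75/20.40 = 14.40.
η_II = COP_actual/COP_Carnot = 7.444/14.40 = 0.5169.

0.517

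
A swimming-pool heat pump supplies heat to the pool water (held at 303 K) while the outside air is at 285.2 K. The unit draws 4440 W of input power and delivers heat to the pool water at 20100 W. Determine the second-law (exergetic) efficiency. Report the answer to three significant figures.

0.266

COP_actual = Q̇_H/Ẇ = 20100/4440 = 4.527.
The reservoir spacing is ΔT = 303 − 285.2 = 17.80 K.
COP_Carnot = T_H/ΔT = 303.00/17.80 = 17.02.
η_II = COP_actual/COP_Carnot = 4.527/17.02 = 0.2659.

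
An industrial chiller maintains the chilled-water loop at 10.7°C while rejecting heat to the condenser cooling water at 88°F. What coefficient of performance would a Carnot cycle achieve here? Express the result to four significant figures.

13.91

In absolute terms T_C = 283.85 K and T_H = 304.26 K, so ΔT = 20.41 K.
For a reversible cycle, COP_Carnot = T_C/ΔT = 283.85/20.41 = 13.91.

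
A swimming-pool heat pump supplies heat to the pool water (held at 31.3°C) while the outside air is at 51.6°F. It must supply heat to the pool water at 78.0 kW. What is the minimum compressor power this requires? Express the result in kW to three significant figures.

In absolute terms T_C = 284.04 K and T_H = 304.45 K, so ΔT = 20.41 K.
COP_Carnot = T_H/ΔT = 304.45/20.41 = 14.92.
Ẇ_min = Q̇/COP_Carnot = 78.00/14.92 = 5.229 kW.

5.23 kW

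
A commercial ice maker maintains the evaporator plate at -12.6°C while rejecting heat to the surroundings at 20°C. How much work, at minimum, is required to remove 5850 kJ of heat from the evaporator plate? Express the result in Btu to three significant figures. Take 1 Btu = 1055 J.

In absolute terms T_C = 260.55 K and T_H = 293.15 K, so ΔT = 32.60 K.
The reversible limit is COP_R = T_C/ΔT = 7.992, so W_min = Q_C/COP = Q_C·ΔT/T_C.
W_min = 5850 × 32.60/260.55 = 732.0 kJ = 693.8 Btu.

694 Btu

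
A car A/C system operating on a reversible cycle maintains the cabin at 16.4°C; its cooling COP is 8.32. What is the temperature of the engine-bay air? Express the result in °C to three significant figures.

COP_R = T_C/(T_H − T_C) gives T_H − T_C = T_C/COP.
With T_C = 289.55 K, T_H = 289.55 × (1 + 1/8.32) = 324.35 K.
Converting, 324.35 K = 51.20°C.

51.2 °C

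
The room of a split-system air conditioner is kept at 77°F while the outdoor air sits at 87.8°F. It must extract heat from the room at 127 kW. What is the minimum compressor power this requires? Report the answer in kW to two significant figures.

2.6 kW

In absolute terms T_C = 298.15 K and T_H = 304.15 K, so ΔT = 6.000 K.
COP_Carnot = T_C/ΔT = 298.15/6.000 = 49.69.
Ẇ_min = Q̇/COP_Carnot = 127.0/49.69 = 2.556 kW.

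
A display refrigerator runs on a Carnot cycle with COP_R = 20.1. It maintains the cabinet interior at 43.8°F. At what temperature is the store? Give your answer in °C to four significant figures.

COP_R = T_C/(T_H − T_C) gives T_H − T_C = T_C/COP.
With T_C = 279.71 K, T_H = 279.71 × (1 + 1/20.1) = 293.62 K.
Converting, 293.62 K = 20.47°C.

20.47 °C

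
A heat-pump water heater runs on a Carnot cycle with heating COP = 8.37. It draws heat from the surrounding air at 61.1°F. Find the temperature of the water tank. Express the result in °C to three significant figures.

COP_HP = T_H/(T_H − T_C) rearranges to T_H = COP·T_C/(COP − 1).
With T_C = 289.32 K, T_H = 8.37 × 289.32/7.370 = 328.57 K.
Converting, 328.57 K = 55.42°C.

55.4 °C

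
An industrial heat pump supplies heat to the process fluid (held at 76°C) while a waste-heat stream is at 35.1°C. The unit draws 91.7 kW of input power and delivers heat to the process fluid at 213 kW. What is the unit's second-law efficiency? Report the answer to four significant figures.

0.2721

COP_actual = Q̇_H/Ẇ = 213.0/91.70 = 2.323.
In absolute terms T_C = 308.25 K and T_H = 349.15 K, so ΔT = 40.90 K.
COP_Carnot = T_H/ΔT = 349.15/40.90 = 8.537.
η_II = COP_actual/COP_Carnot = 2.323/8.537 = 0.2721.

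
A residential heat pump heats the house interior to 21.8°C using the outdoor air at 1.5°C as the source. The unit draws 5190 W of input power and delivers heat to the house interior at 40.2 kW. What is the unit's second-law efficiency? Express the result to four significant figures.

Converting, Q̇_H = 40.20 kW = 40200 W, so COP_actual = Q̇_H/Ẇ = 40200/5190 = 7.746.
In absolute terms T_C = 274.65 K and T_H = 294.95 K, so ΔT = 20.30 K.
COP_Carnot = T_H/ΔT = 294.95/20.30 = 14.53.
η_II = COP_actual/COP_Carnot = 7.746/14.53 = 0.5331.

0.5331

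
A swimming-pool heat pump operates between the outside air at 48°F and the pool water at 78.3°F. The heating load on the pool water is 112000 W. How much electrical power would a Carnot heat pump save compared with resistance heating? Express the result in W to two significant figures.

110000 W

In absolute terms T_C = 282.04 K and T_H = 298.87 K, so ΔT = 16.83 K.
COP_Carnot = T_H/ΔT = 298.87/16.83 = 17.75.
Resistance heating needs Ẇ_res = Q̇_H = 112000 W; the reversible heat pump needs only Ẇ_hp = Q̇_H/COP = 6308 W.
Saving = 112000 − 6308 = 105700 W.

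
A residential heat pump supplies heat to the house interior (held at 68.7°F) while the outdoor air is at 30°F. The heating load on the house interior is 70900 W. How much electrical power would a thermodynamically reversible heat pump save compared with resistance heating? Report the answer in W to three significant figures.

65700 W

In absolute terms T_C = 272.04 K and T_H = 293.54 K, so ΔT = 21.50 K.
COP_Carnot = T_H/ΔT = 293.54/21.50 = 13.65.
Resistance heating needs Ẇ_res = Q̇_H = 70900 W; the reversible heat pump needs only Ẇ_hp = Q̇_H/COP = 5193 W.
Saving = 70900 − 5193 = 65710 W.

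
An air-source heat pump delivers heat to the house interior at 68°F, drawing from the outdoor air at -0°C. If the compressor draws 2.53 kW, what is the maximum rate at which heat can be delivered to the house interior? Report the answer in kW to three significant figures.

In absolute terms T_C = 273.15 K and T_H = 293.15 K, so ΔT = 20.00 K.
COP_Carnot = T_H/ΔT = 293.15/20.00 = 14.66.
Q̇_max = COP_Carnot × Ẇ = 14.66 × 2.530 kW = 37.08 kW.

37.1 kW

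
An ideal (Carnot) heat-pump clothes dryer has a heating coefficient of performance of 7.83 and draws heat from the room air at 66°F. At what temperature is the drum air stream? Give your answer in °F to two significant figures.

COP_HP = T_H/(T_H − T_C) rearranges to T_H = COP·T_C/(COP − 1).
With T_C = 292.04 K, T_H = 7.83 × 292.04/6.830 = 334.80 K.
Converting, 334.80 K = 142.96°F.

140 °F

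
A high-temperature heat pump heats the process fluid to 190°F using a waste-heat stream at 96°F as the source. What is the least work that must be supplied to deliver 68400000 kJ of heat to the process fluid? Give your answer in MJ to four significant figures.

9897 MJ

In absolute terms T_C = 308.71 K and T_H = 360.93 K, so ΔT = 52.22 K.
The reversible limit is COP_HP = T_H/ΔT = 6.911, so W_min = Q_H/COP = Q_H·ΔT/T_H.
W_min = 68400000 × 52.22/360.93 = 9897000 kJ = 9897 MJ.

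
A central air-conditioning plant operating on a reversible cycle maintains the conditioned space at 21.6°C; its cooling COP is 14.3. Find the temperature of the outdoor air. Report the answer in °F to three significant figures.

COP_R = T_C/(T_H − T_C) gives T_H − T_C = T_C/COP.
With T_C = 294.75 K, T_H = 294.75 × (1 + 1/14.3) = 315.36 K.
Converting, 315.36 K = 107.98°F.

108 °F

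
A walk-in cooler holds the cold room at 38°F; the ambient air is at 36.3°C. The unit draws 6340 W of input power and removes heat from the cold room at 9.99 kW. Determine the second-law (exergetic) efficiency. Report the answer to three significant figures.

Converting, Q̇_C = 9.990 kW = 9990 W, so COP_actual = Q̇_C/Ẇ = 9990/6340 = 1.576.
In absolute terms T_C = 276.48 K and T_H = 309.45 K, so ΔT = 32.97 K.
COP_Carnot = T_C/ΔT = 276.48/32.97 = 8.387.
η_II = COP_actual/COP_Carnot = 1.576/8.387 = 0.1879.

0.188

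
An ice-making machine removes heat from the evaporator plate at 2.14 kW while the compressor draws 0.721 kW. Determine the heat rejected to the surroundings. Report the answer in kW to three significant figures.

For a cyclic device the first law requires Q̇_H = Q̇_C + Ẇ.
Q̇_H = Q̇_C + Ẇ = 2.861 kW.

2.86 kW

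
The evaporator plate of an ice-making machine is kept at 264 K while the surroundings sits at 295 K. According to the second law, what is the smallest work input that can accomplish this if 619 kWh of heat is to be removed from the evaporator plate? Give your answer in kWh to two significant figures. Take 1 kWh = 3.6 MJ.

73 kWh

The reservoir spacing is ΔT = 295 − 264 = 31.00 K.
The reversible limit is COP_R = T_C/ΔT = 8.516, so W_min = Q_C/COP = Q_C·ΔT/T_C.
W_min = 619.0 × 31.00/264.00 = 72.69 kWh.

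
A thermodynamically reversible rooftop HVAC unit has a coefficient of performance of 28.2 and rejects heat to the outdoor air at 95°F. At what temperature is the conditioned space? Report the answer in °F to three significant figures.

76.0 °F

For a Carnot refrigerator COP_R = T_C/(T_H − T_C), so T_C = COP·T_H/(1 + COP).
With T_H = 308.15 K, T_C = 28.2 × 308.15/29.20 = 297.60 K.
Converting, 297.60 K = 76.00°F.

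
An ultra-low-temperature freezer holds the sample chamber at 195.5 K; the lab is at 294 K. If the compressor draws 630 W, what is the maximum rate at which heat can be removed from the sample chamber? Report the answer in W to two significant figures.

The reservoir spacing is ΔT = 294 − 195.5 = 98.50 K.
COP_Carnot = T_C/ΔT = 195.50/98.50 = 1.985.
Q̇_max = COP_Carnot × Ẇ = 1.985 × 630.0 W = 1250 W.

1300 W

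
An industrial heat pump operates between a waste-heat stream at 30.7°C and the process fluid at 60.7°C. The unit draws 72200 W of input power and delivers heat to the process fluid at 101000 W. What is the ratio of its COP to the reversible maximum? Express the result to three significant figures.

0.126

COP_actual = Q̇_H/Ẇ = 101000/72200 = 1.399.
In absolute terms T_C = 303.85 K and T_H = 333.85 K, so ΔT = 30.00 K.
COP_Carnot = T_H/ΔT = 333.85/30.00 = 11.13.
η_II = COP_actual/COP_Carnot = 1.399/11.13 = 0.1257.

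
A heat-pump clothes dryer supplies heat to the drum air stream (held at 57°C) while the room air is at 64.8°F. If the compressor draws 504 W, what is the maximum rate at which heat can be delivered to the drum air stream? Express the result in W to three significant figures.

In absolute terms T_C = 291.37 K and T_H = 330.15 K, so ΔT = 38.78 K.
COP_Carnot = T_H/ΔT = 330.15/38.78 = 8.514.
Q̇_max = COP_Carnot × Ẇ = 8.514 × 504.0 W = 4291 W.

4290 W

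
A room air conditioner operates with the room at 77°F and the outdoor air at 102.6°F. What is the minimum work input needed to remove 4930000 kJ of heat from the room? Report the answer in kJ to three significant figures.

In absolute terms T_C = 298.15 K and T_H = 312.37 K, so ΔT = 14.22 K.
The reversible limit is COP_R = T_C/ΔT = 20.96, so W_min = Q_C/COP = Q_C·ΔT/T_C.
W_min = 4930000 × 14.22/298.15 = 235200 kJ.

235000 kJ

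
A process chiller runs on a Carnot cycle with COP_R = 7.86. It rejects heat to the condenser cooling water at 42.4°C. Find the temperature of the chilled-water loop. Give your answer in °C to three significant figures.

For a Carnot refrigerator COP_R = T_C/(T_H − T_C), so T_C = COP·T_H/(1 + COP).
With T_H = 315.55 K, T_C = 7.86 × 315.55/8.860 = 279.93 K.
Converting, 279.93 K = 6.78°C.

6.78 °C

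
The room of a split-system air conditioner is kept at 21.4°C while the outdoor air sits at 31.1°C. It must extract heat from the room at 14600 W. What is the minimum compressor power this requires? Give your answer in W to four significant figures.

In absolute terms T_C = 294.55 K and T_H = 304.25 K, so ΔT = 9.700 K.
COP_Carnot = T_C/ΔT = 294.55/9.700 = 30.37.
Ẇ_min = Q̇/COP_Carnot = 14600/30.37 = 480.8 W.

480.8 W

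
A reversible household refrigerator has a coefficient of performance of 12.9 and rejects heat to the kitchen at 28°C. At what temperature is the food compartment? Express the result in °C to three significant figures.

For a Carnot refrigerator COP_R = T_C/(T_H − T_C), so T_C = COP·T_H/(1 + COP).
With T_H = 301.15 K, T_C = 12.9 × 301.15/13.90 = 279.48 K.
Converting, 279.48 K = 6.33°C.

6.33 °C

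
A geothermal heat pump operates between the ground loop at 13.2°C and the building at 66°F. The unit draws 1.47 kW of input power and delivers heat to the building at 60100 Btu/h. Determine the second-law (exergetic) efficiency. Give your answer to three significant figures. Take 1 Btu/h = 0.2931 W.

0.233

Converting, Q̇_H = 60100 Btu/h = 17.62 kW, so COP_actual = Q̇_H/Ẇ = 17.62/1.470 = 11.98.
In absolute terms T_C = 286.35 K and T_H = 292.04 K, so ΔT = 5.689 K.
COP_Carnot = T_H/ΔT = 292.04/5.689 = 51.33.
η_II = COP_actual/COP_Carnot = 11.98/51.33 = 0.2334.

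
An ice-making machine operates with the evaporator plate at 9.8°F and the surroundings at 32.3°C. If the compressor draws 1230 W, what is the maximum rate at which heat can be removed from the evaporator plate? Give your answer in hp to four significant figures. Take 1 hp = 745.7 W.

In absolute terms T_C = 260.82 K and T_H = 305.45 K, so ΔT = 44.63 K.
COP_Carnot = T_C/ΔT = 260.82/44.63 = 5.844.
Q̇_max = COP_Carnot × Ẇ = 5.844 × 1230 W = 7188 W = 9.639 hp.

9.639 hp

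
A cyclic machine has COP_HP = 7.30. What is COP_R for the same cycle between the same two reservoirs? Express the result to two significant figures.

6.3

Since Q_H = Q_C + W for any cycle, COP_R = Q_C/W = Q_H/W − 1.
COP_R = 7.30 − 1 = 6.30.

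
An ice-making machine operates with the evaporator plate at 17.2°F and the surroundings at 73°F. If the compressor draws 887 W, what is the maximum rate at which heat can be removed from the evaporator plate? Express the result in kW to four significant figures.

In absolute terms T_C = 264.93 K and T_H = 295.93 K, so ΔT = 31.00 K.
COP_Carnot = T_C/ΔT = 264.93/31.00 = 8.546.
Q̇_max = COP_Carnot × Ẇ = 8.546 × 887.0 W = 7580 W = 7.580 kW.

7.580 kW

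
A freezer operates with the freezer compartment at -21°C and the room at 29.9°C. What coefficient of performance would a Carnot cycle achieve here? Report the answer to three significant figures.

4.95

In absolute terms T_C = 252.15 K and T_H = 303.05 K, so ΔT = 50.90 K.
For a reversible cycle, COP_Carnot = T_C/ΔT = 252.15/50.90 = 4.954.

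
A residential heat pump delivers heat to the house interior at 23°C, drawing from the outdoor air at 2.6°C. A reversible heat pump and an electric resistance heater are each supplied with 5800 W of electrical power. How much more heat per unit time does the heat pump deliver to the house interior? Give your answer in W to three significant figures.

78400 W

In absolute terms T_C = 275.75 K and T_H = 296.15 K, so ΔT = 20.40 K.
COP_Carnot = T_H/ΔT = 296.15/20.40 = 14.52.
The heat pump delivers Q̇_H = COP × Ẇ = 84200 W; the resistance heater delivers Ẇ = 5800 W.
Extra = (COP − 1)·Ẇ = 78400 W.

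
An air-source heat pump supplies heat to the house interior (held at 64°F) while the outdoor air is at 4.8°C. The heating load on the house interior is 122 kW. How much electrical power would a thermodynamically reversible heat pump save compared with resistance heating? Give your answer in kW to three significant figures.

In absolute terms T_C = 277.95 K and T_H = 290.93 K, so ΔT = 12.98 K.
COP_Carnot = T_H/ΔT = 290.93/12.98 = 22.42.
Resistance heating needs Ẇ_res = Q̇_H = 122.0 kW; the reversible heat pump needs only Ẇ_hp = Q̇_H/COP = 5.442 kW.
Saving = 122.0 − 5.442 = 116.6 kW.

117 kW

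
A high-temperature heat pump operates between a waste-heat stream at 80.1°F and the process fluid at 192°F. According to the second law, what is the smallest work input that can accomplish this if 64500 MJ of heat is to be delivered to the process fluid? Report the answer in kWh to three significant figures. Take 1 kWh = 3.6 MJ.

In absolute terms T_C = 299.87 K and T_H = 362.04 K, so ΔT = 62.17 K.
The reversible limit is COP_HP = T_H/ΔT = 5.824, so W_min = Q_H/COP = Q_H·ΔT/T_H.
W_min = 64500 × 62.17/362.04 = 11080 MJ = 3077 kWh.

3080 kWh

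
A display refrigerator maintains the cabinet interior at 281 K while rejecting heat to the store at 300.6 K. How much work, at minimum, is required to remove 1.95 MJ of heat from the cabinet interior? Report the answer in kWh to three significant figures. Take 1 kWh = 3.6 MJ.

The reservoir spacing is ΔT = 300.6 − 281 = 19.60 K.
The reversible limit is COP_R = T_C/ΔT = 14.34, so W_min = Q_C/COP = Q_C·ΔT/T_C.
W_min = 1.950 × 19.60/281.00 = 0.1360 MJ = 0.03778 kWh.

0.0378 kWh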